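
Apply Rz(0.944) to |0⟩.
(0.8907 - 0.4547i)|0⟩

Rz(0.944) = [[e^(−iθ/2), 0], [0, e^(iθ/2)]] with e^(±iθ/2) = cos(θ/2) ± i·sin(θ/2); θ = 0.944, cos(θ/2) ≈ 0.890661, sin(θ/2) ≈ 0.454669.
With a = amp(|0⟩) = 1 and b = amp(|1⟩) = 0:
new amp(|0⟩) = (0.890661 - 0.454669i)·a = (0.8907 - 0.4547i)
new amp(|1⟩) = (0.890661 + 0.454669i)·b = 0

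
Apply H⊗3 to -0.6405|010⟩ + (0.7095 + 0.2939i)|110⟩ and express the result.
(0.0244 + 0.1039i)|000⟩ + (0.0244 + 0.1039i)|001⟩ + (-0.0244 - 0.1039i)|010⟩ + (-0.0244 - 0.1039i)|011⟩ + (-0.4773 - 0.1039i)|100⟩ + (-0.4773 - 0.1039i)|101⟩ + (0.4773 + 0.1039i)|110⟩ + (0.4773 + 0.1039i)|111⟩

H⊗3 gives amp(|y⟩) = (1/2√2) Σ_x (−1)^(x·y) amp(|x⟩), where x·y is the number of positions in which both x and y have a 1.
|000⟩: (-0.6405 + (0.7095 + 0.2939i))/(2√2) = (0.0244 + 0.1039i)
|001⟩: (-0.6405 + (0.7095 + 0.2939i))/(2√2) = (0.0244 + 0.1039i)
|010⟩: (0.6405 - (0.7095 + 0.2939i))/(2√2) = (-0.0244 - 0.1039i)
|011⟩: (0.6405 - (0.7095 + 0.2939i))/(2√2) = (-0.0244 - 0.1039i)
|100⟩: (-0.6405 - (0.7095 + 0.2939i))/(2√2) = (-0.4773 - 0.1039i)
|101⟩: (-0.6405 - (0.7095 + 0.2939i))/(2√2) = (-0.4773 - 0.1039i)
|110⟩: (0.6405 + (0.7095 + 0.2939i))/(2√2) = (0.4773 + 0.1039i)
|111⟩: (0.6405 + (0.7095 + 0.2939i))/(2√2) = (0.4773 + 0.1039i)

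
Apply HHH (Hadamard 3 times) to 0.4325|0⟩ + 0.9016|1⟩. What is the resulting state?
0.9434|0⟩ - 0.3317|1⟩

H² = I, so H^3 = H: a single Hadamard. With (a, b) = (0.4325, 0.9016), H gives ((a + b)/√2, (a − b)/√2) = (0.9434, -0.3317).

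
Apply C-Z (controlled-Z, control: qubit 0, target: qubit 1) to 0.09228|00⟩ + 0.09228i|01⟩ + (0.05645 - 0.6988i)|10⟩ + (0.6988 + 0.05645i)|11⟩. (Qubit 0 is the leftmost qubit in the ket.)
0.09228|00⟩ + 0.09228i|01⟩ + (0.05645 - 0.6988i)|10⟩ + (-0.6988 - 0.05645i)|11⟩

C-Z leaves the control-|0⟩ kets |00⟩, |01⟩ unchanged and applies Z to qubit 1 on the control-|1⟩ pair (|10⟩, |11⟩).
Z = [[1, 0], [0, -1]].
With a = amp(|10⟩) = (0.05645 - 0.6988i) and b = amp(|11⟩) = (0.6988 + 0.05645i):
new amp(|10⟩) = (1)·a = (0.05645 - 0.6988i)
new amp(|11⟩) = (-1)·b = (-0.6988 - 0.05645i)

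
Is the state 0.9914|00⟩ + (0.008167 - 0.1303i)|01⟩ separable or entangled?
Separable

Writing the state as a|00⟩ + b|01⟩ + c|10⟩ + d|11⟩, it is a product state iff ad − bc = 0.
Here (a, b, c, d) = (0.9914, (0.008167 - 0.1303i), 0, 0): ad − bc = (0.9914)(0) − (0.008167 - 0.1303i)(0) = 0, so the state is separable.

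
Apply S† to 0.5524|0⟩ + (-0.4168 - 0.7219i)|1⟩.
0.5524|0⟩ + (-0.7219 + 0.4168i)|1⟩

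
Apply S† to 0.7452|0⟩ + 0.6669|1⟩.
0.7452|0⟩ - 0.6669i|1⟩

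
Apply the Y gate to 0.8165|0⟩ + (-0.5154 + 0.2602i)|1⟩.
(0.2602 + 0.5154i)|0⟩ + 0.8165i|1⟩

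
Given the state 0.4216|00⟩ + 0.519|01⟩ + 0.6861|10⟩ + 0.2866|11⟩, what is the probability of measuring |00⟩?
0.1777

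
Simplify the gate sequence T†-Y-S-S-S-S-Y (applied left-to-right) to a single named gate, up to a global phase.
T†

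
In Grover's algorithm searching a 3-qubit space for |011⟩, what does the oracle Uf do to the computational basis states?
Uf|x⟩ = -|x⟩ if x = 011, else |x⟩ (phase flip on target)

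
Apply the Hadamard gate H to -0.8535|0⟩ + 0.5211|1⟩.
-0.235|0⟩ - 0.972|1⟩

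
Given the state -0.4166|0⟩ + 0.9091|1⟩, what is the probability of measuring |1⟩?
0.8265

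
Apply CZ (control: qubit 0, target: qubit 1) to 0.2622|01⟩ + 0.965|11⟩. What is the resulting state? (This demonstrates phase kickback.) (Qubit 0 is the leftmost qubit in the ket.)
0.2622|01⟩ - 0.965|11⟩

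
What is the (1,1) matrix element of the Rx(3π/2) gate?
-1/√2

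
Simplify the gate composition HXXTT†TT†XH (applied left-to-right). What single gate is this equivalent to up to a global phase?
Z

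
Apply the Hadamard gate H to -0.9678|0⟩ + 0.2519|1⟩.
-0.5062|0⟩ - 0.8625|1⟩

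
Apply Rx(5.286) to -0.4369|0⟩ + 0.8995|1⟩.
(0.3837 - 0.4301i)|0⟩ + (-0.79 + 0.2089i)|1⟩

Rx(5.286) = [[cos(θ/2), −i·sin(θ/2)], [−i·sin(θ/2), cos(θ/2)]]; θ = 5.286, cos(θ/2) ≈ -0.878256, sin(θ/2) ≈ 0.47819.
With a = amp(|0⟩) = -0.4369 and b = amp(|1⟩) = 0.8995:
new amp(|0⟩) = (-0.878256)·a + (-0.47819i)·b = (0.3837 - 0.4301i)
new amp(|1⟩) = (-0.47819i)·a + (-0.878256)·b = (-0.79 + 0.2089i)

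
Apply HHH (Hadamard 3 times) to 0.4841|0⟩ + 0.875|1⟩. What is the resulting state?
0.961|0⟩ - 0.2764|1⟩

H² = I, so H^3 = H: a single Hadamard. With (a, b) = (0.4841, 0.875), H gives ((a + b)/√2, (a − b)/√2) = (0.961, -0.2764).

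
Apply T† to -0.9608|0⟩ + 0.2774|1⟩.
-0.9608|0⟩ + (0.1962 - 0.1962i)|1⟩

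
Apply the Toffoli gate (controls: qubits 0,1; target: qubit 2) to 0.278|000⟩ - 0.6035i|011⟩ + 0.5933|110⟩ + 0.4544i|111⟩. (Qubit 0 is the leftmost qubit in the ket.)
0.278|000⟩ - 0.6035i|011⟩ + 0.4544i|110⟩ + 0.5933|111⟩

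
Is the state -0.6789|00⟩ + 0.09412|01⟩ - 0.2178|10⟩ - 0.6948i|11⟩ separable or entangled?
Entangled

Writing the state as a|00⟩ + b|01⟩ + c|10⟩ + d|11⟩, it is a product state iff ad − bc = 0.
Here (a, b, c, d) = (-0.6789, 0.09412, -0.2178, -0.6948i): ad − bc = (-0.6789)(-0.6948i) − (0.09412)(-0.2178) = (0.0205 + 0.4717i) ≠ 0, so the state is entangled.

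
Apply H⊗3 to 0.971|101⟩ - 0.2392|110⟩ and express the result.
0.2587|000⟩ - 0.4279|001⟩ + 0.4279|010⟩ - 0.2587|011⟩ - 0.2587|100⟩ + 0.4279|101⟩ - 0.4279|110⟩ + 0.2587|111⟩

H⊗3 gives amp(|y⟩) = (1/2√2) Σ_x (−1)^(x·y) amp(|x⟩), where x·y is the number of positions in which both x and y have a 1.
|000⟩: (0.971 - 0.2392)/(2√2) = 0.2587
|001⟩: (-0.971 - 0.2392)/(2√2) = -0.4279
|010⟩: (0.971 + 0.2392)/(2√2) = 0.4279
|011⟩: (-0.971 + 0.2392)/(2√2) = -0.2587
|100⟩: (-0.971 + 0.2392)/(2√2) = -0.2587
|101⟩: (0.971 + 0.2392)/(2√2) = 0.4279
|110⟩: (-0.971 - 0.2392)/(2√2) = -0.4279
|111⟩: (0.971 - 0.2392)/(2√2) = 0.2587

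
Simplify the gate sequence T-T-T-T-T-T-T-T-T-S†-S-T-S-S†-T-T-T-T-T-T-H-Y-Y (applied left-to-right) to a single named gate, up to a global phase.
H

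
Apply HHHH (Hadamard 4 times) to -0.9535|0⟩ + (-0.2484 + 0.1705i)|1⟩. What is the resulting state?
-0.9535|0⟩ + (-0.2484 + 0.1705i)|1⟩

H² = I, so an even number of Hadamards cancels: H^4 = I and the state is unchanged.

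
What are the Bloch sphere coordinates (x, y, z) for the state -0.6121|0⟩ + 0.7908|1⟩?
(-0.9681, 0, -0.2507)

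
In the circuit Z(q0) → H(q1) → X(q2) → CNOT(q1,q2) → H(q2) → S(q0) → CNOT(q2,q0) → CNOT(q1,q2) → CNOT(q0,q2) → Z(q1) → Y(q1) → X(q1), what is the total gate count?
12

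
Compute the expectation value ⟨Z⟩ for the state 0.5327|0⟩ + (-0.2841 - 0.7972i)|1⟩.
-0.4325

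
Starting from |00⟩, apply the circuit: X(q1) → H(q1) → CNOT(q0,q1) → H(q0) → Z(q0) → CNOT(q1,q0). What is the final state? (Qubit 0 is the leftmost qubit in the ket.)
1/2|00⟩ + 1/2|01⟩ - 1/2|10⟩ - 1/2|11⟩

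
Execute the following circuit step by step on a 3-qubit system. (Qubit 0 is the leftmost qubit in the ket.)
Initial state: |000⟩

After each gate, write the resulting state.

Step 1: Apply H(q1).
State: 1/√2|000⟩ + 1/√2|010⟩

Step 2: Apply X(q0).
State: 1/√2|100⟩ + 1/√2|110⟩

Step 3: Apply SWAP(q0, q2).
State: 1/√2|001⟩ + 1/√2|011⟩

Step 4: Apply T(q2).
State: (1/2 + (1/2)i)|001⟩ + (1/2 + (1/2)i)|011⟩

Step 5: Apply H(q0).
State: (1/√8 + (1/√8)i)|001⟩ + (1/√8 + (1/√8)i)|011⟩ + (1/√8 + (1/√8)i)|101⟩ + (1/√8 + (1/√8)i)|111⟩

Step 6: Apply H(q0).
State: (1/2 + (1/2)i)|001⟩ + (1/2 + (1/2)i)|011⟩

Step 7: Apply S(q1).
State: (1/2 + (1/2)i)|001⟩ + (-1/2 + (1/2)i)|011⟩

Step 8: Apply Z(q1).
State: (1/2 + (1/2)i)|001⟩ + (1/2 - (1/2)i)|011⟩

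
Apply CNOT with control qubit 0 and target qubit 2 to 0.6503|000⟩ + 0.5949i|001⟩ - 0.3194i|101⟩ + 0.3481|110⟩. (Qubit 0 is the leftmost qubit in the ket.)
0.6503|000⟩ + 0.5949i|001⟩ - 0.3194i|100⟩ + 0.3481|111⟩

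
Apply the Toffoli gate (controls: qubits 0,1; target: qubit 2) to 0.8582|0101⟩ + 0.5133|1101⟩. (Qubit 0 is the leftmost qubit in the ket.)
0.8582|0101⟩ + 0.5133|1111⟩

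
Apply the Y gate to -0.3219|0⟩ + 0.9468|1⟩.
-0.9468i|0⟩ - 0.3219i|1⟩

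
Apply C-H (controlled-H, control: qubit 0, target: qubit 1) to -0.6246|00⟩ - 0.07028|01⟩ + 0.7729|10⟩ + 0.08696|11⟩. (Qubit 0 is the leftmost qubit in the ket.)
-0.6246|00⟩ - 0.07028|01⟩ + 0.608|10⟩ + 0.485|11⟩

C-H leaves the control-|0⟩ kets |00⟩, |01⟩ unchanged and applies H to qubit 1 on the control-|1⟩ pair (|10⟩, |11⟩).
H = [[1/√2, 1/√2], [1/√2, -1/√2]].
With a = amp(|10⟩) = 0.7729 and b = amp(|11⟩) = 0.08696:
new amp(|10⟩) = (1/√2)·a + (1/√2)·b = 0.608
new amp(|11⟩) = (1/√2)·a + (-1/√2)·b = 0.485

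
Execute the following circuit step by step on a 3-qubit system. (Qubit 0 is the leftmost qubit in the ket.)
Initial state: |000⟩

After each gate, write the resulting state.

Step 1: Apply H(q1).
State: 1/√2|000⟩ + 1/√2|010⟩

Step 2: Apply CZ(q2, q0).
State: 1/√2|000⟩ + 1/√2|010⟩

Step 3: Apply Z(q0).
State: 1/√2|000⟩ + 1/√2|010⟩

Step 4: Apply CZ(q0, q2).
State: 1/√2|000⟩ + 1/√2|010⟩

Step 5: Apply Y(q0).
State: (1/√2)i|100⟩ + (1/√2)i|110⟩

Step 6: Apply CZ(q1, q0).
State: (1/√2)i|100⟩ - (1/√2)i|110⟩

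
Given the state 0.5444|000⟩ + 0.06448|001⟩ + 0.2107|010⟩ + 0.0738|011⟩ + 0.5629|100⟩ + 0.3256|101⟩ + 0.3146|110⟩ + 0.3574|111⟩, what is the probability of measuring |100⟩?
0.3169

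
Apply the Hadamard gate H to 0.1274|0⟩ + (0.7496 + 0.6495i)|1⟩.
(0.6201 + 0.4593i)|0⟩ + (-0.44 - 0.4593i)|1⟩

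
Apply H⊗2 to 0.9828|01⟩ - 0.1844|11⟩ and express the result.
0.3992|00⟩ - 0.3992|01⟩ + 0.5836|10⟩ - 0.5836|11⟩

H⊗2 gives amp(|y⟩) = (1/2) Σ_x (−1)^(x·y) amp(|x⟩), where x·y is the number of positions in which both x and y have a 1.
|00⟩: (0.9828 - 0.1844)/2 = 0.3992
|01⟩: (-0.9828 + 0.1844)/2 = -0.3992
|10⟩: (0.9828 + 0.1844)/2 = 0.5836
|11⟩: (-0.9828 - 0.1844)/2 = -0.5836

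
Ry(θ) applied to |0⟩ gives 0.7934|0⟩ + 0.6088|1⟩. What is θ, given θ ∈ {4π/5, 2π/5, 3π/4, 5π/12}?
5π/12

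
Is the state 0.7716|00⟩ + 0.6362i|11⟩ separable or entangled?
Entangled

Writing the state as a|00⟩ + b|01⟩ + c|10⟩ + d|11⟩, it is a product state iff ad − bc = 0.
Here (a, b, c, d) = (0.7716, 0, 0, 0.6362i): ad − bc = (0.7716)(0.6362i) − (0)(0) = 0.4909i ≠ 0, so the state is entangled.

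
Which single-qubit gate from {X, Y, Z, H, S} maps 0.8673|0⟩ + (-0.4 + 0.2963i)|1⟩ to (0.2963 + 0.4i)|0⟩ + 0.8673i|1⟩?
Y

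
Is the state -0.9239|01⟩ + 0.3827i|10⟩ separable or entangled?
Entangled

Writing the state as a|00⟩ + b|01⟩ + c|10⟩ + d|11⟩, it is a product state iff ad − bc = 0.
Here (a, b, c, d) = (0, -0.9239, 0.3827i, 0): ad − bc = (0)(0) − (-0.9239)(0.3827i) = 0.3536i ≠ 0, so the state is entangled.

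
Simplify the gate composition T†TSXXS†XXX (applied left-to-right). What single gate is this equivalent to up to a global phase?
X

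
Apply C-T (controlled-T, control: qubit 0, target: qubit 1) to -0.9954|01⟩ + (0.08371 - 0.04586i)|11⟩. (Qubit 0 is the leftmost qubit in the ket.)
-0.9954|01⟩ + (0.09162 + 0.02676i)|11⟩

C-T leaves the control-|0⟩ kets |00⟩, |01⟩ unchanged and applies T to qubit 1 on the control-|1⟩ pair (|10⟩, |11⟩).
T = [[1, 0], [0, (1/√2 + (1/√2)i)]].
With a = amp(|10⟩) = 0 and b = amp(|11⟩) = (0.08371 - 0.04586i):
new amp(|10⟩) = (1)·a = 0
new amp(|11⟩) = (1/√2 + (1/√2)i)·b = (0.09162 + 0.02676i)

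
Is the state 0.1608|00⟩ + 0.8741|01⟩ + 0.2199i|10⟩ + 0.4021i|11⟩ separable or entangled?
Entangled

Writing the state as a|00⟩ + b|01⟩ + c|10⟩ + d|11⟩, it is a product state iff ad − bc = 0.
Here (a, b, c, d) = (0.1608, 0.8741, 0.2199i, 0.4021i): ad − bc = (0.1608)(0.4021i) − (0.8741)(0.2199i) = -0.1276i ≠ 0, so the state is entangled.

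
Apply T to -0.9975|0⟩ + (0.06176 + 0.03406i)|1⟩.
-0.9975|0⟩ + (0.01959 + 0.06775i)|1⟩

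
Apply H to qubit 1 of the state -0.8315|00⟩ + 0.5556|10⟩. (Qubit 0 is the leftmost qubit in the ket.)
-0.588|00⟩ - 0.588|01⟩ + 0.3929|10⟩ + 0.3929|11⟩

H on qubit 1 mixes each pair of kets that differ only in qubit 1: amplitudes (a, b) of (|…0…⟩, |…1…⟩) become ((a + b)/√2, (a − b)/√2). Kets absent from the input have amplitude 0.
(|00⟩, |01⟩): (a, b) = (-0.8315, 0) → (-0.588, -0.588)
(|10⟩, |11⟩): (a, b) = (0.5556, 0) → (0.3929, 0.3929)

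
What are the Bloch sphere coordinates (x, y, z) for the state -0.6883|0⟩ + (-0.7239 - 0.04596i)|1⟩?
(0.9965, 0.06327, -0.05239)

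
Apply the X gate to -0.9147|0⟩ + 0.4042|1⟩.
0.4042|0⟩ - 0.9147|1⟩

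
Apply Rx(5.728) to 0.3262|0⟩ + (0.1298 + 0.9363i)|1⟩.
(-0.05713 - 0.03557i)|0⟩ + (-0.1248 - 0.9898i)|1⟩

Rx(5.728) = [[cos(θ/2), −i·sin(θ/2)], [−i·sin(θ/2), cos(θ/2)]]; θ = 5.728, cos(θ/2) ≈ -0.961718, sin(θ/2) ≈ 0.274041.
With a = amp(|0⟩) = 0.3262 and b = amp(|1⟩) = (0.1298 + 0.9363i):
new amp(|0⟩) = (-0.961718)·a + (-0.274041i)·b = (-0.05713 - 0.03557i)
new amp(|1⟩) = (-0.274041i)·a + (-0.961718)·b = (-0.1248 - 0.9898i)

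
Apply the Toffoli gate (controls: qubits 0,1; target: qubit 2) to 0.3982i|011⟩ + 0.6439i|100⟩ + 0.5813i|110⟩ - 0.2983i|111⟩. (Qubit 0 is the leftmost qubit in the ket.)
0.3982i|011⟩ + 0.6439i|100⟩ - 0.2983i|110⟩ + 0.5813i|111⟩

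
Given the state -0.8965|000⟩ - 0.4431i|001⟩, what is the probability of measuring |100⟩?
0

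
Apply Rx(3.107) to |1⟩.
-0.9999i|0⟩ + 0.0173|1⟩

Rx(3.107) = [[cos(θ/2), −i·sin(θ/2)], [−i·sin(θ/2), cos(θ/2)]]; θ = 3.107, cos(θ/2) ≈ 0.0172955, sin(θ/2) ≈ 0.99985.
With a = amp(|0⟩) = 0 and b = amp(|1⟩) = 1:
new amp(|0⟩) = (0.0172955)·a + (-0.99985i)·b = -0.9999i
new amp(|1⟩) = (-0.99985i)·a + (0.0172955)·b = 0.0173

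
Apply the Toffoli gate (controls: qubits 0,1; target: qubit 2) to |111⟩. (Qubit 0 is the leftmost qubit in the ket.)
|110⟩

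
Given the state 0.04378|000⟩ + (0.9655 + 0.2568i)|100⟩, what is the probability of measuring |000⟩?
0.001917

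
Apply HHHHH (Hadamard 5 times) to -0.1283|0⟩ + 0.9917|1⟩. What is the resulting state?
0.6105|0⟩ - 0.792|1⟩

H² = I, so H^5 = H: a single Hadamard. With (a, b) = (-0.1283, 0.9917), H gives ((a + b)/√2, (a − b)/√2) = (0.6105, -0.792).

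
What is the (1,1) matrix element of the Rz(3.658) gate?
(-0.2553 + 0.9669i)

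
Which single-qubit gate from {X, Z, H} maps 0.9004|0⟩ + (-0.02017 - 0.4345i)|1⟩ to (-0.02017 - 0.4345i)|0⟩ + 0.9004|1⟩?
X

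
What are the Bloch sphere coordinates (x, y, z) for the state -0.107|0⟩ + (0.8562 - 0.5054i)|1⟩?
(-0.1832, 0.1082, -0.9771)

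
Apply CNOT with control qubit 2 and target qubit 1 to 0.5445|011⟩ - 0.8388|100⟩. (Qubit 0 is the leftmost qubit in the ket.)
0.5445|001⟩ - 0.8388|100⟩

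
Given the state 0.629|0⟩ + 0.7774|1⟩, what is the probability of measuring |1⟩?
0.6044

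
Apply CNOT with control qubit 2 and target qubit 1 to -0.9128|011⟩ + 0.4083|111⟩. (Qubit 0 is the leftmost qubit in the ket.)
-0.9128|001⟩ + 0.4083|101⟩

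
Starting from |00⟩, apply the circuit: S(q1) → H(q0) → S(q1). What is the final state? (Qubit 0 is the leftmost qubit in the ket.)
1/√2|00⟩ + 1/√2|10⟩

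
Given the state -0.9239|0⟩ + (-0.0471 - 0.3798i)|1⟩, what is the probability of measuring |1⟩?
0.1465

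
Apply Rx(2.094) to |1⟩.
-0.8659i|0⟩ + 0.5002|1⟩

Rx(2.094) = [[cos(θ/2), −i·sin(θ/2)], [−i·sin(θ/2), cos(θ/2)]]; θ = 2.094, cos(θ/2) ≈ 0.500171, sin(θ/2) ≈ 0.865927.
With a = amp(|0⟩) = 0 and b = amp(|1⟩) = 1:
new amp(|0⟩) = (0.500171)·a + (-0.865927i)·b = -0.8659i
new amp(|1⟩) = (-0.865927i)·a + (0.500171)·b = 0.5002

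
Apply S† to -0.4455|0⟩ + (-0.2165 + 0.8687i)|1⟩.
-0.4455|0⟩ + (0.8687 + 0.2165i)|1⟩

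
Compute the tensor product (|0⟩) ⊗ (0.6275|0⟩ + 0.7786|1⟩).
0.6275|00⟩ + 0.7786|01⟩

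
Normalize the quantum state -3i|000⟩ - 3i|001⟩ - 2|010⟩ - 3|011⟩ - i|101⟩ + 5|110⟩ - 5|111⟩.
-0.3313i|000⟩ - 0.3313i|001⟩ - 0.2209|010⟩ - 0.3313|011⟩ - 0.1104i|101⟩ + 0.5522|110⟩ - 0.5522|111⟩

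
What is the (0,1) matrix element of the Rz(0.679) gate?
0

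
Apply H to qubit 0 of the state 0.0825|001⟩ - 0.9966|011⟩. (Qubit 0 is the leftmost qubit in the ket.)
0.05834|001⟩ - 0.7047|011⟩ + 0.05834|101⟩ - 0.7047|111⟩

H on qubit 0 mixes each pair of kets that differ only in qubit 0: amplitudes (a, b) of (|…0…⟩, |…1…⟩) become ((a + b)/√2, (a − b)/√2). Kets absent from the input have amplitude 0.
(|001⟩, |101⟩): (a, b) = (0.0825, 0) → (0.05834, 0.05834)
(|011⟩, |111⟩): (a, b) = (-0.9966, 0) → (-0.7047, -0.7047)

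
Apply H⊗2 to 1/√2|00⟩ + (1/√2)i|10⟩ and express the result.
(1/√8 + (1/√8)i)|00⟩ + (1/√8 + (1/√8)i)|01⟩ + (1/√8 - (1/√8)i)|10⟩ + (1/√8 - (1/√8)i)|11⟩

H⊗2 gives amp(|y⟩) = (1/2) Σ_x (−1)^(x·y) amp(|x⟩), where x·y is the number of positions in which both x and y have a 1.
|00⟩: (1/√2 + (1/√2)i)/2 = (1/√8 + (1/√8)i)
|01⟩: (1/√2 + (1/√2)i)/2 = (1/√8 + (1/√8)i)
|10⟩: (1/√2 - (1/√2)i)/2 = (1/√8 - (1/√8)i)
|11⟩: (1/√2 - (1/√2)i)/2 = (1/√8 - (1/√8)i)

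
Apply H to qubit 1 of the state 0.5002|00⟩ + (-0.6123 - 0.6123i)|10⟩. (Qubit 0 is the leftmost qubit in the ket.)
0.3537|00⟩ + 0.3537|01⟩ + (-0.433 - 0.433i)|10⟩ + (-0.433 - 0.433i)|11⟩

H on qubit 1 mixes each pair of kets that differ only in qubit 1: amplitudes (a, b) of (|…0…⟩, |…1…⟩) become ((a + b)/√2, (a − b)/√2). Kets absent from the input have amplitude 0.
(|00⟩, |01⟩): (a, b) = (0.5002, 0) → (0.3537, 0.3537)
(|10⟩, |11⟩): (a, b) = ((-0.6123 - 0.6123i), 0) → ((-0.433 - 0.433i), (-0.433 - 0.433i))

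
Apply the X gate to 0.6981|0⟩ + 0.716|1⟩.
0.716|0⟩ + 0.6981|1⟩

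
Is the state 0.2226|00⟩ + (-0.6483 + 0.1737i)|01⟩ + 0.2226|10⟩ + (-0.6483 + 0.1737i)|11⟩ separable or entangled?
Separable

Writing the state as a|00⟩ + b|01⟩ + c|10⟩ + d|11⟩, it is a product state iff ad − bc = 0.
Here (a, b, c, d) = (0.2226, (-0.6483 + 0.1737i), 0.2226, (-0.6483 + 0.1737i)): ad − bc = (0.2226)(-0.6483 + 0.1737i) − (-0.6483 + 0.1737i)(0.2226) = 0, so the state is separable.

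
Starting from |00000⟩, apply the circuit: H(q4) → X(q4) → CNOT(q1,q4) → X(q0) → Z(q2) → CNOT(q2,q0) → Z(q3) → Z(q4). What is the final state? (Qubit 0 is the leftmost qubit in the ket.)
1/√2|10000⟩ - 1/√2|10001⟩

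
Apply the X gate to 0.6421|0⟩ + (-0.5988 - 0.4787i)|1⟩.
(-0.5988 - 0.4787i)|0⟩ + 0.6421|1⟩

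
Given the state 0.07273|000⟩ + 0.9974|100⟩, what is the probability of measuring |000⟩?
0.00529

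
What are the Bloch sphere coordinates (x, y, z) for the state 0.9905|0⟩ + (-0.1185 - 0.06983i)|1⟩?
(-0.2347, -0.1383, 0.9622)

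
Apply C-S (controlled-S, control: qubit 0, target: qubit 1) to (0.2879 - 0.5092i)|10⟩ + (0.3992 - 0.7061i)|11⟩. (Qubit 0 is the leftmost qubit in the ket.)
(0.2879 - 0.5092i)|10⟩ + (0.7061 + 0.3992i)|11⟩

C-S leaves the control-|0⟩ kets |00⟩, |01⟩ unchanged and applies S to qubit 1 on the control-|1⟩ pair (|10⟩, |11⟩).
S = [[1, 0], [0, i]].
With a = amp(|10⟩) = (0.2879 - 0.5092i) and b = amp(|11⟩) = (0.3992 - 0.7061i):
new amp(|10⟩) = (1)·a = (0.2879 - 0.5092i)
new amp(|11⟩) = (i)·b = (0.7061 + 0.3992i)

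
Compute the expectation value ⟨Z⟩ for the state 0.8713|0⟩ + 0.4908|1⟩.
0.5183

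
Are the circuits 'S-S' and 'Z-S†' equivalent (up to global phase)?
No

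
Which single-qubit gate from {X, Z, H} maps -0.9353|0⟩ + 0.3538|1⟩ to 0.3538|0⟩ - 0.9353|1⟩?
X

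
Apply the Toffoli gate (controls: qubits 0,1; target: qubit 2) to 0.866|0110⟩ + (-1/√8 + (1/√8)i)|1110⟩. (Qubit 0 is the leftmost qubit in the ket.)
0.866|0110⟩ + (-1/√8 + (1/√8)i)|1100⟩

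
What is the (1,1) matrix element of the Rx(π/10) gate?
0.9877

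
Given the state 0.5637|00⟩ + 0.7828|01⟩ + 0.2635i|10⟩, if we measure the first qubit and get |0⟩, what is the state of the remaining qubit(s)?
0.5844|0⟩ + 0.8115|1⟩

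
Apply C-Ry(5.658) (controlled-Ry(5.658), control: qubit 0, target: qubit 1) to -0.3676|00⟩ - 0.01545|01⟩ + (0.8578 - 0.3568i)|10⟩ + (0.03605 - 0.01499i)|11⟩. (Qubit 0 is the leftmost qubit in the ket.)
-0.3676|00⟩ - 0.01545|01⟩ + (-0.8273 + 0.3441i)|10⟩ + (0.2295 - 0.09546i)|11⟩

C-Ry(5.658) leaves the control-|0⟩ kets |00⟩, |01⟩ unchanged and applies Ry(5.658) to qubit 1 on the control-|1⟩ pair (|10⟩, |11⟩).
Ry(5.658) = [[cos(θ/2), −sin(θ/2)], [sin(θ/2), cos(θ/2)]]; θ = 5.658, cos(θ/2) ≈ -0.951539, sin(θ/2) ≈ 0.307527.
With a = amp(|10⟩) = (0.8578 - 0.3568i) and b = amp(|11⟩) = (0.03605 - 0.01499i):
new amp(|10⟩) = (-0.951539)·a + (-0.307527)·b = (-0.8273 + 0.3441i)
new amp(|11⟩) = (0.307527)·a + (-0.951539)·b = (0.2295 - 0.09546i)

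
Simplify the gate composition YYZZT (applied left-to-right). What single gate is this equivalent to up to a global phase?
T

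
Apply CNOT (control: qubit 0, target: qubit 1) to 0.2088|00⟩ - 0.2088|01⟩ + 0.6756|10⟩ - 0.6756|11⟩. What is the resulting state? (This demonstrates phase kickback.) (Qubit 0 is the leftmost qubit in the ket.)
0.2088|00⟩ - 0.2088|01⟩ - 0.6756|10⟩ + 0.6756|11⟩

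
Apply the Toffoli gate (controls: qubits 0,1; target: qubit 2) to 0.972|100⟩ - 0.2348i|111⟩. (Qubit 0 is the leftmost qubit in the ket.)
0.972|100⟩ - 0.2348i|110⟩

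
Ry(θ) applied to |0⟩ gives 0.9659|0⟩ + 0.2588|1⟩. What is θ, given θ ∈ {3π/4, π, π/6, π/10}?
π/6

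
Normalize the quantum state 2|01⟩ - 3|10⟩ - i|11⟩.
0.5345|01⟩ - 0.8018|10⟩ - 0.2673i|11⟩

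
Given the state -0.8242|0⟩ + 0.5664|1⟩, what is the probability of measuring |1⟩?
0.3208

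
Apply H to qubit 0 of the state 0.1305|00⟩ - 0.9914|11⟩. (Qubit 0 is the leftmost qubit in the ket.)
0.09228|00⟩ - 0.701|01⟩ + 0.09228|10⟩ + 0.701|11⟩

H on qubit 0 mixes each pair of kets that differ only in qubit 0: amplitudes (a, b) of (|…0…⟩, |…1…⟩) become ((a + b)/√2, (a − b)/√2). Kets absent from the input have amplitude 0.
(|00⟩, |10⟩): (a, b) = (0.1305, 0) → (0.09228, 0.09228)
(|01⟩, |11⟩): (a, b) = (0, -0.9914) → (-0.701, 0.701)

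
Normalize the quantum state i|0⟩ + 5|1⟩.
0.1961i|0⟩ + 0.9806|1⟩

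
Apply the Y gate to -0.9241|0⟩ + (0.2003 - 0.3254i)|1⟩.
(-0.3254 - 0.2003i)|0⟩ - 0.9241i|1⟩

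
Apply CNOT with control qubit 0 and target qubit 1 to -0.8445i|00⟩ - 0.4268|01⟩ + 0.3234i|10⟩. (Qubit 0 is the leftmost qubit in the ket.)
-0.8445i|00⟩ - 0.4268|01⟩ + 0.3234i|11⟩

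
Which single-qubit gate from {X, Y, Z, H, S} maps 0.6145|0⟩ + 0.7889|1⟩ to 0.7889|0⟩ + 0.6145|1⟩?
X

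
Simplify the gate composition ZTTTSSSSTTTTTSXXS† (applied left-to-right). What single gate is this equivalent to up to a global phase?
Z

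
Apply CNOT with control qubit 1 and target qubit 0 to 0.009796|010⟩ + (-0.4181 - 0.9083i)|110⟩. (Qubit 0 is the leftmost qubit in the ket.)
(-0.4181 - 0.9083i)|010⟩ + 0.009796|110⟩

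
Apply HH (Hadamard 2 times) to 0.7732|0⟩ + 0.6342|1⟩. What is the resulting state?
0.7732|0⟩ + 0.6342|1⟩

H² = I, so an even number of Hadamards cancels: H^2 = I and the state is unchanged.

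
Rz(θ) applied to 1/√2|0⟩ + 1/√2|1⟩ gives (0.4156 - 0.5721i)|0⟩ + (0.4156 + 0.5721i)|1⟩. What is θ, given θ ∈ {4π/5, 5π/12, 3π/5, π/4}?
3π/5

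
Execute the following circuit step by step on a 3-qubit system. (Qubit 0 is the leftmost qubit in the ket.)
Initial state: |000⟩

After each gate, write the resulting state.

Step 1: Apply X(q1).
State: |010⟩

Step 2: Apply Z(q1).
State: -|010⟩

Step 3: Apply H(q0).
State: -1/√2|010⟩ - 1/√2|110⟩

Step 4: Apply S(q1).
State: -(1/√2)i|010⟩ - (1/√2)i|110⟩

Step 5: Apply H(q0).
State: -i|010⟩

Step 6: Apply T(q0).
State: -i|010⟩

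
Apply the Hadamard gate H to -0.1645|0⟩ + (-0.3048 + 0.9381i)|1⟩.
(-0.3318 + 0.6633i)|0⟩ + (0.09921 - 0.6633i)|1⟩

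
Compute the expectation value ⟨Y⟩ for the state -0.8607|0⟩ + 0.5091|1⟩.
0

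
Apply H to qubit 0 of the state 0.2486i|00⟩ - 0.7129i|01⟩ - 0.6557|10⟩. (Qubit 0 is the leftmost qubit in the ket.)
(-0.4636 + 0.1758i)|00⟩ - 0.5041i|01⟩ + (0.4636 + 0.1758i)|10⟩ - 0.5041i|11⟩

H on qubit 0 mixes each pair of kets that differ only in qubit 0: amplitudes (a, b) of (|…0…⟩, |…1…⟩) become ((a + b)/√2, (a − b)/√2). Kets absent from the input have amplitude 0.
(|00⟩, |10⟩): (a, b) = (0.2486i, -0.6557) → ((-0.4636 + 0.1758i), (0.4636 + 0.1758i))
(|01⟩, |11⟩): (a, b) = (-0.7129i, 0) → (-0.5041i, -0.5041i)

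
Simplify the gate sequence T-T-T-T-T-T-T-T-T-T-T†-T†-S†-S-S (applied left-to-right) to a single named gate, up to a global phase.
S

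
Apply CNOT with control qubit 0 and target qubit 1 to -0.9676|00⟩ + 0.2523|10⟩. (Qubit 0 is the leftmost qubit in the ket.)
-0.9676|00⟩ + 0.2523|11⟩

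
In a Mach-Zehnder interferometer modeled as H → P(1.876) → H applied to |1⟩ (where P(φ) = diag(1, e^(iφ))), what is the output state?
(0.6502 - 0.4769i)|0⟩ + (0.3498 + 0.4769i)|1⟩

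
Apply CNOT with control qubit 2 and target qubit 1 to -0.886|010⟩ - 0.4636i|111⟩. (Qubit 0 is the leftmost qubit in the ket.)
-0.886|010⟩ - 0.4636i|101⟩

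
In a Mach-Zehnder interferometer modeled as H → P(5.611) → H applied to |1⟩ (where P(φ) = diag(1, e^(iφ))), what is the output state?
(0.1088 + 0.3113i)|0⟩ + (0.8912 - 0.3113i)|1⟩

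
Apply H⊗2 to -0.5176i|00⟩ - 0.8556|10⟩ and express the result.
(-0.4278 - 0.2588i)|00⟩ + (-0.4278 - 0.2588i)|01⟩ + (0.4278 - 0.2588i)|10⟩ + (0.4278 - 0.2588i)|11⟩

H⊗2 gives amp(|y⟩) = (1/2) Σ_x (−1)^(x·y) amp(|x⟩), where x·y is the number of positions in which both x and y have a 1.
|00⟩: (-0.5176i - 0.8556)/2 = (-0.4278 - 0.2588i)
|01⟩: (-0.5176i - 0.8556)/2 = (-0.4278 - 0.2588i)
|10⟩: (-0.5176i + 0.8556)/2 = (0.4278 - 0.2588i)
|11⟩: (-0.5176i + 0.8556)/2 = (0.4278 - 0.2588i)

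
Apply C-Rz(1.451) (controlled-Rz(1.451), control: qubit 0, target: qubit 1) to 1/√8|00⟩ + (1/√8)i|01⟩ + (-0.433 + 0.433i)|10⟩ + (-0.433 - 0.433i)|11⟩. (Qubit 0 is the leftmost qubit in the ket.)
1/√8|00⟩ + (1/√8)i|01⟩ + (-0.03666 + 0.6113i)|10⟩ + (-0.03666 - 0.6113i)|11⟩

C-Rz(1.451) leaves the control-|0⟩ kets |00⟩, |01⟩ unchanged and applies Rz(1.451) to qubit 1 on the control-|1⟩ pair (|10⟩, |11⟩).
Rz(1.451) = [[e^(−iθ/2), 0], [0, e^(iθ/2)]] with e^(±iθ/2) = cos(θ/2) ± i·sin(θ/2); θ = 1.451, cos(θ/2) ≈ 0.748168, sin(θ/2) ≈ 0.66351.
With a = amp(|10⟩) = (-0.433 + 0.433i) and b = amp(|11⟩) = (-0.433 - 0.433i):
new amp(|10⟩) = (0.748168 - 0.66351i)·a = (-0.03666 + 0.6113i)
new amp(|11⟩) = (0.748168 + 0.66351i)·b = (-0.03666 - 0.6113i)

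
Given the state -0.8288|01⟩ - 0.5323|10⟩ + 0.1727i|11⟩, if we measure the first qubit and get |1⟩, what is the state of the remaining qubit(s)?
-0.9512|0⟩ + 0.3086i|1⟩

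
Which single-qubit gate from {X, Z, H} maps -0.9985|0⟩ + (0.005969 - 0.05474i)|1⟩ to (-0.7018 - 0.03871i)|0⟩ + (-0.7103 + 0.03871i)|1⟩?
H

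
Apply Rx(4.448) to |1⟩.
-0.7941i|0⟩ - 0.6077|1⟩

Rx(4.448) = [[cos(θ/2), −i·sin(θ/2)], [−i·sin(θ/2), cos(θ/2)]]; θ = 4.448, cos(θ/2) ≈ -0.607734, sin(θ/2) ≈ 0.794141.
With a = amp(|0⟩) = 0 and b = amp(|1⟩) = 1:
new amp(|0⟩) = (-0.607734)·a + (-0.794141i)·b = -0.7941i
new amp(|1⟩) = (-0.794141i)·a + (-0.607734)·b = -0.6077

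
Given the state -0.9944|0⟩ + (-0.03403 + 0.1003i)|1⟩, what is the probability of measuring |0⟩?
0.9888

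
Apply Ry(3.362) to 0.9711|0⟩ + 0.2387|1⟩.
-0.3441|0⟩ + 0.939|1⟩

Ry(3.362) = [[cos(θ/2), −sin(θ/2)], [sin(θ/2), cos(θ/2)]]; θ = 3.362, cos(θ/2) ≈ -0.109981, sin(θ/2) ≈ 0.993934.
With a = amp(|0⟩) = 0.9711 and b = amp(|1⟩) = 0.2387:
new amp(|0⟩) = (-0.109981)·a + (-0.993934)·b = -0.3441
new amp(|1⟩) = (0.993934)·a + (-0.109981)·b = 0.939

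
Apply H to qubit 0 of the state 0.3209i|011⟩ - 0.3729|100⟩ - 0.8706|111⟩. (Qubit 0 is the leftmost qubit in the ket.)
-0.2637|000⟩ + (-0.6156 + 0.2269i)|011⟩ + 0.2637|100⟩ + (0.6156 + 0.2269i)|111⟩

H on qubit 0 mixes each pair of kets that differ only in qubit 0: amplitudes (a, b) of (|…0…⟩, |…1…⟩) become ((a + b)/√2, (a − b)/√2). Kets absent from the input have amplitude 0.
(|000⟩, |100⟩): (a, b) = (0, -0.3729) → (-0.2637, 0.2637)
(|011⟩, |111⟩): (a, b) = (0.3209i, -0.8706) → ((-0.6156 + 0.2269i), (0.6156 + 0.2269i))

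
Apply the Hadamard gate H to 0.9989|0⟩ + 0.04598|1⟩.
0.7388|0⟩ + 0.6738|1⟩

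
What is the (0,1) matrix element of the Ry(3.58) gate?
-0.9761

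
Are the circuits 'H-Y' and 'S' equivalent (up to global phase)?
No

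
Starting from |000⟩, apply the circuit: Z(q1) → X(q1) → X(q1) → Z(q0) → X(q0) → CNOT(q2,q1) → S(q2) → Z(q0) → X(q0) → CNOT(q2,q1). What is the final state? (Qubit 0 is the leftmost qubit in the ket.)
-|000⟩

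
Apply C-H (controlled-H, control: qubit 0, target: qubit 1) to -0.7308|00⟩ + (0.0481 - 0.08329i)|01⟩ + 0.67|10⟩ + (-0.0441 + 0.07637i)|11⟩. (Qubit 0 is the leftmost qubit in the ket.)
-0.7308|00⟩ + (0.0481 - 0.08329i)|01⟩ + (0.4426 + 0.054i)|10⟩ + (0.5049 - 0.054i)|11⟩

C-H leaves the control-|0⟩ kets |00⟩, |01⟩ unchanged and applies H to qubit 1 on the control-|1⟩ pair (|10⟩, |11⟩).
H = [[1/√2, 1/√2], [1/√2, -1/√2]].
With a = amp(|10⟩) = 0.67 and b = amp(|11⟩) = (-0.0441 + 0.07637i):
new amp(|10⟩) = (1/√2)·a + (1/√2)·b = (0.4426 + 0.054i)
new amp(|11⟩) = (1/√2)·a + (-1/√2)·b = (0.5049 - 0.054i)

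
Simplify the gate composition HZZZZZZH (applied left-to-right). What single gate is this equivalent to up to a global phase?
I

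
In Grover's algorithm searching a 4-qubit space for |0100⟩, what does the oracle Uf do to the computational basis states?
Uf|x⟩ = -|x⟩ if x = 0100, else |x⟩ (phase flip on target)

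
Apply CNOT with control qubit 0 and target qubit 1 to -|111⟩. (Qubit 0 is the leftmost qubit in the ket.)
-|101⟩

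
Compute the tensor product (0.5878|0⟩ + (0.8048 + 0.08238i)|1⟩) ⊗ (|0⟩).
0.5878|00⟩ + (0.8048 + 0.08238i)|10⟩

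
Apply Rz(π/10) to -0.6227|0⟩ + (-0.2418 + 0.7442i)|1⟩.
(-0.615 + 0.09741i)|0⟩ + (-0.3552 + 0.6972i)|1⟩

Rz(π/10) = [[e^(−iθ/2), 0], [0, e^(iθ/2)]] with e^(±iθ/2) = cos(θ/2) ± i·sin(θ/2); θ = π/10, cos(θ/2) ≈ 0.987688, sin(θ/2) ≈ 0.156434.
With a = amp(|0⟩) = -0.6227 and b = amp(|1⟩) = (-0.2418 + 0.7442i):
new amp(|0⟩) = (0.987688 - 0.156434i)·a = (-0.615 + 0.09741i)
new amp(|1⟩) = (0.987688 + 0.156434i)·b = (-0.3552 + 0.6972i)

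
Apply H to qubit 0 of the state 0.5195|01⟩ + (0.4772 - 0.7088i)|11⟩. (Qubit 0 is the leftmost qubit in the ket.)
(0.7048 - 0.5012i)|01⟩ + (0.02991 + 0.5012i)|11⟩

H on qubit 0 mixes each pair of kets that differ only in qubit 0: amplitudes (a, b) of (|…0…⟩, |…1…⟩) become ((a + b)/√2, (a − b)/√2). Kets absent from the input have amplitude 0.
(|01⟩, |11⟩): (a, b) = (0.5195, (0.4772 - 0.7088i)) → ((0.7048 - 0.5012i), (0.02991 + 0.5012i))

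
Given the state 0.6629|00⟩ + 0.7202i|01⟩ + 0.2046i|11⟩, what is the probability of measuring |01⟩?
0.5187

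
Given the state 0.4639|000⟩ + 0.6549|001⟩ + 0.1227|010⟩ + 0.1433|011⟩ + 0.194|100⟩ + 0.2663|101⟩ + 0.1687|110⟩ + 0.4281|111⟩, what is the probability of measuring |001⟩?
0.4289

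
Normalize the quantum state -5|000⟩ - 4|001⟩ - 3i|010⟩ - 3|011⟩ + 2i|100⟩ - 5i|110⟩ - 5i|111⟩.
-0.4704|000⟩ - 0.3763|001⟩ - 0.2822i|010⟩ - 0.2822|011⟩ + 0.1881i|100⟩ - 0.4704i|110⟩ - 0.4704i|111⟩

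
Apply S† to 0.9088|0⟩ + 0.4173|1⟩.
0.9088|0⟩ - 0.4173i|1⟩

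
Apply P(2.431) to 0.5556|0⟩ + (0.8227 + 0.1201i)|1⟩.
0.5556|0⟩ + (-0.7019 + 0.4456i)|1⟩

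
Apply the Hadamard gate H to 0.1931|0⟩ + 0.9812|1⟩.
0.8304|0⟩ - 0.5573|1⟩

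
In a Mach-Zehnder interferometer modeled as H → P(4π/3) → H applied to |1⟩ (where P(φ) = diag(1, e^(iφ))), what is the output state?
(0.75 + 0.433i)|0⟩ + (0.25 - 0.433i)|1⟩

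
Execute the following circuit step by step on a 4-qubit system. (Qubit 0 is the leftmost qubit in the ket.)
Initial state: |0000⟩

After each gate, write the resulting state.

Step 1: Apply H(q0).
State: 1/√2|0000⟩ + 1/√2|1000⟩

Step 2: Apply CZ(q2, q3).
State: 1/√2|0000⟩ + 1/√2|1000⟩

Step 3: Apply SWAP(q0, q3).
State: 1/√2|0000⟩ + 1/√2|0001⟩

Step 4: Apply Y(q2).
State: (1/√2)i|0010⟩ + (1/√2)i|0011⟩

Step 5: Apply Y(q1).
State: -1/√2|0110⟩ - 1/√2|0111⟩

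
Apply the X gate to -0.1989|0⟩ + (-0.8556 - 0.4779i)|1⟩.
(-0.8556 - 0.4779i)|0⟩ - 0.1989|1⟩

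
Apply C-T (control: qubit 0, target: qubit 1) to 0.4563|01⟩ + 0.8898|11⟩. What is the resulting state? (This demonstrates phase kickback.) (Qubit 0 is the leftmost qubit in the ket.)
0.4563|01⟩ + (0.6292 + 0.6292i)|11⟩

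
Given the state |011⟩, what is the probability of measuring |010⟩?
0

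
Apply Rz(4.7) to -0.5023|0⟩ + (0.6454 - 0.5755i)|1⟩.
(0.353 + 0.3574i)|0⟩ + (-0.04408 + 0.8636i)|1⟩

Rz(4.7) = [[e^(−iθ/2), 0], [0, e^(iθ/2)]] with e^(±iθ/2) = cos(θ/2) ± i·sin(θ/2); θ = 4.7, cos(θ/2) ≈ -0.702713, sin(θ/2) ≈ 0.711473.
With a = amp(|0⟩) = -0.5023 and b = amp(|1⟩) = (0.6454 - 0.5755i):
new amp(|0⟩) = (-0.702713 - 0.711473i)·a = (0.353 + 0.3574i)
new amp(|1⟩) = (-0.702713 + 0.711473i)·b = (-0.04408 + 0.8636i)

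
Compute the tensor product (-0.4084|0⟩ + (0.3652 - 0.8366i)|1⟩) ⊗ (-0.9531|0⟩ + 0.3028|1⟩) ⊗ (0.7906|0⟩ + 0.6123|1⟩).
0.3077|000⟩ + 0.2383|001⟩ - 0.09777|010⟩ - 0.07572|011⟩ + (-0.2752 + 0.6304i)|100⟩ + (-0.2131 + 0.4882i)|101⟩ + (0.08743 - 0.2003i)|110⟩ + (0.06771 - 0.1551i)|111⟩

amp(|b₁b₂…⟩) = product of the factor amplitudes for bits b₁, b₂, …; only kets whose every factor amplitude is nonzero survive.
|000⟩: (-0.4084)(-0.9531)(0.7906) = 0.3077
|001⟩: (-0.4084)(-0.9531)(0.6123) = 0.2383
|010⟩: (-0.4084)(0.3028)(0.7906) = -0.09777
|011⟩: (-0.4084)(0.3028)(0.6123) = -0.07572
|100⟩: (0.3652 - 0.8366i)(-0.9531)(0.7906) = (-0.2752 + 0.6304i)
|101⟩: (0.3652 - 0.8366i)(-0.9531)(0.6123) = (-0.2131 + 0.4882i)
|110⟩: (0.3652 - 0.8366i)(0.3028)(0.7906) = (0.08743 - 0.2003i)
|111⟩: (0.3652 - 0.8366i)(0.3028)(0.6123) = (0.06771 - 0.1551i)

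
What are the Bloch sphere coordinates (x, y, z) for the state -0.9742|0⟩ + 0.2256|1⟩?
(-0.4396, 0, 0.8982)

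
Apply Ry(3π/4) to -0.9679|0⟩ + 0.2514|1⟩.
-0.6027|0⟩ - 0.798|1⟩

Ry(3π/4) = [[cos(θ/2), −sin(θ/2)], [sin(θ/2), cos(θ/2)]]; θ = 3π/4, cos(θ/2) ≈ 0.382683, sin(θ/2) ≈ 0.92388.
With a = amp(|0⟩) = -0.9679 and b = amp(|1⟩) = 0.2514:
new amp(|0⟩) = (0.382683)·a + (-0.92388)·b = -0.6027
new amp(|1⟩) = (0.92388)·a + (0.382683)·b = -0.798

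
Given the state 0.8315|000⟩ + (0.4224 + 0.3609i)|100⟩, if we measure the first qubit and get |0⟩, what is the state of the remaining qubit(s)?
|00⟩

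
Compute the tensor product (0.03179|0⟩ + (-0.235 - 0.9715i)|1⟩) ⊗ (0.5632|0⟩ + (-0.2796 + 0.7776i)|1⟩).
0.0179|00⟩ + (-0.008888 + 0.02472i)|01⟩ + (-0.1324 - 0.5471i)|10⟩ + (0.8211 + 0.0889i)|11⟩

amp(|b₁b₂…⟩) = product of the factor amplitudes for bits b₁, b₂, …; only kets whose every factor amplitude is nonzero survive.
|00⟩: (0.03179)(0.5632) = 0.0179
|01⟩: (0.03179)(-0.2796 + 0.7776i) = (-0.008888 + 0.02472i)
|10⟩: (-0.235 - 0.9715i)(0.5632) = (-0.1324 - 0.5471i)
|11⟩: (-0.235 - 0.9715i)(-0.2796 + 0.7776i) = (0.8211 + 0.0889i)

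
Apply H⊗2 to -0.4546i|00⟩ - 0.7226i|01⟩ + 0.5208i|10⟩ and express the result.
-0.3282i|00⟩ + 0.3944i|01⟩ - 0.849i|10⟩ - 0.1264i|11⟩

H⊗2 gives amp(|y⟩) = (1/2) Σ_x (−1)^(x·y) amp(|x⟩), where x·y is the number of positions in which both x and y have a 1.
|00⟩: (-0.4546i - 0.7226i + 0.5208i)/2 = -0.3282i
|01⟩: (-0.4546i + 0.7226i + 0.5208i)/2 = 0.3944i
|10⟩: (-0.4546i - 0.7226i - 0.5208i)/2 = -0.849i
|11⟩: (-0.4546i + 0.7226i - 0.5208i)/2 = -0.1264i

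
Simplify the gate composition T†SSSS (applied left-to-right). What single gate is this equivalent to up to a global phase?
T†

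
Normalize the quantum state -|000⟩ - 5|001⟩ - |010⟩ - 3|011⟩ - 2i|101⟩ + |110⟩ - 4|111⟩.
-0.1325|000⟩ - 0.6623|001⟩ - 0.1325|010⟩ - 0.3974|011⟩ - 0.2649i|101⟩ + 0.1325|110⟩ - 0.5298|111⟩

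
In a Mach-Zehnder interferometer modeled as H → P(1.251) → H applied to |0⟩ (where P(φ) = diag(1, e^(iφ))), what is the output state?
(0.6572 + 0.4746i)|0⟩ + (0.3428 - 0.4746i)|1⟩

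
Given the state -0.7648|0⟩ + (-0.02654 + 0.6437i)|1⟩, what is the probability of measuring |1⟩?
0.4151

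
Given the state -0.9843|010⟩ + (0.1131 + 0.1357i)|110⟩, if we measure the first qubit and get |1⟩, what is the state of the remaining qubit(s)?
(0.6402 + 0.7682i)|10⟩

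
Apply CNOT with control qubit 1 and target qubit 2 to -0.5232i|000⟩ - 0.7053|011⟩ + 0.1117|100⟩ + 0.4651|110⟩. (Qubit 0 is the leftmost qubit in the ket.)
-0.5232i|000⟩ - 0.7053|010⟩ + 0.1117|100⟩ + 0.4651|111⟩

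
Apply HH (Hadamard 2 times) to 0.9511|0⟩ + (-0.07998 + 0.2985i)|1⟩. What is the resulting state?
0.9511|0⟩ + (-0.07998 + 0.2985i)|1⟩

H² = I, so an even number of Hadamards cancels: H^2 = I and the state is unchanged.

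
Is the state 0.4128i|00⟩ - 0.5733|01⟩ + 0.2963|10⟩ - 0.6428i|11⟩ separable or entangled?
Entangled

Writing the state as a|00⟩ + b|01⟩ + c|10⟩ + d|11⟩, it is a product state iff ad − bc = 0.
Here (a, b, c, d) = (0.4128i, -0.5733, 0.2963, -0.6428i): ad − bc = (0.4128i)(-0.6428i) − (-0.5733)(0.2963) = 0.4352 ≠ 0, so the state is entangled.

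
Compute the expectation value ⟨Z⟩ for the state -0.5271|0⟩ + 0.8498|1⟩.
-0.4443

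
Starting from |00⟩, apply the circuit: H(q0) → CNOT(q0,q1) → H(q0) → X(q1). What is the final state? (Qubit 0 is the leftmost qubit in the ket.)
1/2|00⟩ + 1/2|01⟩ - 1/2|10⟩ + 1/2|11⟩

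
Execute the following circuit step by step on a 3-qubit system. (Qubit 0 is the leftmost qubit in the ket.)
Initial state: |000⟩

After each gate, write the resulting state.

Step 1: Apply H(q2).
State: 1/√2|000⟩ + 1/√2|001⟩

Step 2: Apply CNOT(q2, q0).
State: 1/√2|000⟩ + 1/√2|101⟩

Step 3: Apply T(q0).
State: 1/√2|000⟩ + (1/2 + (1/2)i)|101⟩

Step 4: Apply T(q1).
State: 1/√2|000⟩ + (1/2 + (1/2)i)|101⟩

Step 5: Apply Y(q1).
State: (1/√2)i|010⟩ + (-1/2 + (1/2)i)|111⟩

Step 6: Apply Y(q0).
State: (1/2 + (1/2)i)|011⟩ - 1/√2|110⟩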